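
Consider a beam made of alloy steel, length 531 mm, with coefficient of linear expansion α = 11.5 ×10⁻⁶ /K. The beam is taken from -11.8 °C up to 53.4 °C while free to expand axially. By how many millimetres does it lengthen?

0.398 mm

ΔT = 53.4 − (-11.8) = 65.20 K.
ΔL = α·L₀·ΔT = 11.5×10⁻⁶ × 531 mm × 65.20 K = 0.398 mm.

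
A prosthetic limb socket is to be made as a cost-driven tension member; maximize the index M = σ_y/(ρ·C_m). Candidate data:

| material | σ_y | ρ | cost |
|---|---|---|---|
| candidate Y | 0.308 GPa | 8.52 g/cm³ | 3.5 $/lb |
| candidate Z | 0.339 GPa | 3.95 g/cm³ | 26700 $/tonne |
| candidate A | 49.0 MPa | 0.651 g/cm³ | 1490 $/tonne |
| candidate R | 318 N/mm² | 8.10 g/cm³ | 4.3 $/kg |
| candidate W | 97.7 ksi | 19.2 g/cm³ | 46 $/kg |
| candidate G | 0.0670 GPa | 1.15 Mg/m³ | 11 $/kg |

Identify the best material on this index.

Convert each candidate to consistent units, then evaluate M:
  candidate Y: σ_y = 308.0 MPa, ρ = 8520 kg/m³, cost = 7.716 $/kg
  candidate Z: σ_y = 339.0 MPa, ρ = 3950 kg/m³, cost = 26.70 $/kg
  candidate A: σ_y = 49.00 MPa, ρ = 651.0 kg/m³, cost = 1.490 $/kg
  candidate R: σ_y = 318.0 MPa, ρ = 8100 kg/m³, cost = 4.300 $/kg
  candidate W: σ_y = 673.6 MPa, ρ = 19200 kg/m³, cost = 46.00 $/kg
  candidate G: σ_y = 67.00 MPa, ρ = 1150 kg/m³, cost = 11.00 $/kg
  candidate A: M = 50.5 kN·m per $
  candidate R: M = 9.13 kN·m per $
  candidate G: M = 5.30 kN·m per $
  candidate Y: M = 4.69 kN·m per $
  candidate Z: M = 3.21 kN·m per $
  candidate W: M = 0.763 kN·m per $
Candidate A ranks first.

candidate A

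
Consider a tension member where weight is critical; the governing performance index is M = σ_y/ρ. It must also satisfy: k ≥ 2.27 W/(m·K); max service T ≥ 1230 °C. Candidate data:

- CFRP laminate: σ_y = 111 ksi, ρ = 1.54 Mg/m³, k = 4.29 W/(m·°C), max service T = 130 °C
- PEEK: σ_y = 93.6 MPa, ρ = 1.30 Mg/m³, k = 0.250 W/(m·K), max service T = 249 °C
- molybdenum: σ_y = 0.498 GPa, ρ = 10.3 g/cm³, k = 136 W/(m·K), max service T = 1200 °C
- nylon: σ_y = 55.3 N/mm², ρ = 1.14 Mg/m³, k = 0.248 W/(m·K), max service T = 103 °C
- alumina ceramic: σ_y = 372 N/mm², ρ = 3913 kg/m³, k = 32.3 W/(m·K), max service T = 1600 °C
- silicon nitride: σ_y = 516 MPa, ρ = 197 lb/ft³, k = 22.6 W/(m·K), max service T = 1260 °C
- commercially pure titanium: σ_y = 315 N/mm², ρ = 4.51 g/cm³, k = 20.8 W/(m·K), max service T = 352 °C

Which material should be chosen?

silicon nitride

Screen on constraints: k ≥ 2.27 W/(m·K); max service T ≥ 1230 °C. Survivors: alumina ceramic, silicon nitride.
Convert each candidate to consistent units, then evaluate M:
  alumina ceramic: σ_y = 372.0 MPa, ρ = 3913 kg/m³
  silicon nitride: σ_y = 516.0 MPa, ρ = 3156 kg/m³
  silicon nitride: M = 164 kN·m/kg
  alumina ceramic: M = 95.1 kN·m/kg
Highest index: silicon nitride.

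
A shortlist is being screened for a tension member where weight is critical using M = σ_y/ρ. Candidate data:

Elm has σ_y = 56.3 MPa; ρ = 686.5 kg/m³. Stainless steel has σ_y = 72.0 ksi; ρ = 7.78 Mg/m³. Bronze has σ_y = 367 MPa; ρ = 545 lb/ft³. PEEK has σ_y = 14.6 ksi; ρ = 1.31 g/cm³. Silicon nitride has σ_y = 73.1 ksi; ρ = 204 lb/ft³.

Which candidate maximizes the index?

silicon nitride

After converting to SI:
  elm: σ_y = 56.30 MPa, ρ = 686.5 kg/m³
  stainless steel: σ_y = 496.4 MPa, ρ = 7780 kg/m³
  bronze: σ_y = 367.0 MPa, ρ = 8730 kg/m³
  PEEK: σ_y = 100.7 MPa, ρ = 1310 kg/m³
  silicon nitride: σ_y = 504.0 MPa, ρ = 3268 kg/m³
  silicon nitride: M = 154 kN·m/kg
  elm: M = 82.0 kN·m/kg
  PEEK: M = 76.8 kN·m/kg
  stainless steel: M = 63.8 kN·m/kg
  bronze: M = 42.0 kN·m/kg
The maximum is for silicon nitride.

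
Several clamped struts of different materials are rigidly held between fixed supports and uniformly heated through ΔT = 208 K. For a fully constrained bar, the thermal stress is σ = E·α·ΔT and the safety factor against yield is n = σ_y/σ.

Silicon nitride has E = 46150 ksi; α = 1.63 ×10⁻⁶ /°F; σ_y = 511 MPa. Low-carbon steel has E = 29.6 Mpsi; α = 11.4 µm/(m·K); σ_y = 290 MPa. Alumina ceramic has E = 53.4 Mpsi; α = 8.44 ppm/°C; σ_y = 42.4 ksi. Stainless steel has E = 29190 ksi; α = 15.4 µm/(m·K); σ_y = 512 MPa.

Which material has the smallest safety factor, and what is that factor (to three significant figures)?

Converting E to GPa, α to ×10⁻⁶/K, σ_y to MPa, then σ and n for each:
  silicon nitride: E = 318.2, α = 2.93, σ_y = 511.0 → σ = 194 MPa, n = 2.63
  low-carbon steel: E = 204.1, α = 11.4, σ_y = 290.0 → σ = 484 MPa, n = 0.599
  alumina ceramic: E = 368.2, α = 8.44, σ_y = 292.3 → σ = 646 MPa, n = 0.452
  stainless steel: E = 201.3, α = 15.4, σ_y = 512.0 → σ = 645 MPa, n = 0.794
The minimum is alumina ceramic at n = 0.452.

alumina ceramic, n = 0.452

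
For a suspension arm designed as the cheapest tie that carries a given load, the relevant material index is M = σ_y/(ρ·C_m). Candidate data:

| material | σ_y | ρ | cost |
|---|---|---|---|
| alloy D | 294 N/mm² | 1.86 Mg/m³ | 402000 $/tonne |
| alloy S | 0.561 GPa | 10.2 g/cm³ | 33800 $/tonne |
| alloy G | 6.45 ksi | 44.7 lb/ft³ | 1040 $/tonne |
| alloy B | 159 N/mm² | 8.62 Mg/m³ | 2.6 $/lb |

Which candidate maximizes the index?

Normalizing units and computing the index:
  alloy D: σ_y = 294.0 MPa, ρ = 1860 kg/m³, cost = 402.0 $/kg
  alloy S: σ_y = 561.0 MPa, ρ = 10200 kg/m³, cost = 33.80 $/kg
  alloy G: σ_y = 44.47 MPa, ρ = 716.0 kg/m³, cost = 1.040 $/kg
  alloy B: σ_y = 159.0 MPa, ρ = 8620 kg/m³, cost = 5.732 $/kg
  alloy G: M = 59.7 kN·m per $
  alloy B: M = 3.22 kN·m per $
  alloy S: M = 1.63 kN·m per $
  alloy D: M = 0.393 kN·m per $
Highest index: alloy G.

alloy G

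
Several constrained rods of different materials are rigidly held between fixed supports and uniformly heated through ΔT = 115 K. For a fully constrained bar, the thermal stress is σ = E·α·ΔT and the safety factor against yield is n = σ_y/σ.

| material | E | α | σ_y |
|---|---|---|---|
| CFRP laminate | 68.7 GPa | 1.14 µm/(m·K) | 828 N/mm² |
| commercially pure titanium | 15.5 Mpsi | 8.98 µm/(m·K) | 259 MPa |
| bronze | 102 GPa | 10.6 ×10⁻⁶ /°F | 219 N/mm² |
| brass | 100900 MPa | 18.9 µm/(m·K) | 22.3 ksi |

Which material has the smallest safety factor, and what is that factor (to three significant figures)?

brass, n = 0.701

With everything in SI (GPa, ×10⁻⁶/K, MPa):
  CFRP laminate: E = 68.70, α = 1.14, σ_y = 828.0 → σ = 9.01 MPa, n = 91.9
  commercially pure titanium: E = 106.9, α = 8.98, σ_y = 259.0 → σ = 110 MPa, n = 2.35
  bronze: E = 102.0, α = 19.1, σ_y = 219.0 → σ = 224 MPa, n = 0.979
  brass: E = 100.9, α = 18.9, σ_y = 153.8 → σ = 219 MPa, n = 0.701
Brass has the lowest safety factor, n = 0.701.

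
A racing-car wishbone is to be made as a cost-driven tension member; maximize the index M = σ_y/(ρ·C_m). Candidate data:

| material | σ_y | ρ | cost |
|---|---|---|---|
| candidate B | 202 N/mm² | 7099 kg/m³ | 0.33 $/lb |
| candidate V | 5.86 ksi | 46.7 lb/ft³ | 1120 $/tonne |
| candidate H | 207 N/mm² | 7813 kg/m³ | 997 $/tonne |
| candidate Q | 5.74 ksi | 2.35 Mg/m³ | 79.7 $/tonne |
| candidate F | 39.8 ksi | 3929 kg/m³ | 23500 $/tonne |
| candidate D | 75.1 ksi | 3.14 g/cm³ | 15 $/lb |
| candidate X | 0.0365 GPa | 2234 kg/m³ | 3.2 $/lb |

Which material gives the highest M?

In SI units:
  candidate B: σ_y = 202.0 MPa, ρ = 7099 kg/m³, cost = 0.7275 $/kg
  candidate V: σ_y = 40.40 MPa, ρ = 748.1 kg/m³, cost = 1.120 $/kg
  candidate H: σ_y = 207.0 MPa, ρ = 7813 kg/m³, cost = 0.9970 $/kg
  candidate Q: σ_y = 39.58 MPa, ρ = 2350 kg/m³, cost = 0.07970 $/kg
  candidate F: σ_y = 274.4 MPa, ρ = 3929 kg/m³, cost = 23.50 $/kg
  candidate D: σ_y = 517.8 MPa, ρ = 3140 kg/m³, cost = 33.07 $/kg
  candidate X: σ_y = 36.50 MPa, ρ = 2234 kg/m³, cost = 7.055 $/kg
  candidate Q: M = 211 kN·m per $
  candidate V: M = 48.2 kN·m per $
  candidate B: M = 39.1 kN·m per $
  candidate H: M = 26.6 kN·m per $
  candidate D: M = 4.99 kN·m per $
  candidate F: M = 2.97 kN·m per $
  candidate X: M = 2.32 kN·m per $
Candidate Q has the largest M.

candidate Q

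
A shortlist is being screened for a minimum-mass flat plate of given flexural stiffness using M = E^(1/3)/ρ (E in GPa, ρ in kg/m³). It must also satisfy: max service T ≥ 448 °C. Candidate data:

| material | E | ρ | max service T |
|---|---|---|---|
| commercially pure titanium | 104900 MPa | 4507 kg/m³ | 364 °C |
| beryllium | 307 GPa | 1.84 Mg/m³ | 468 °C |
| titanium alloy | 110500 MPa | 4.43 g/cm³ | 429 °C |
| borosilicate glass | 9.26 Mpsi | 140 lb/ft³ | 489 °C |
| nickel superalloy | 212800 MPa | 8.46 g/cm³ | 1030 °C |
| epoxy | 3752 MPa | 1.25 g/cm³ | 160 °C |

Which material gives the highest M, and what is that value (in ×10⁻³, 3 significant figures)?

beryllium, M = 3.67×10⁻³

Screen on constraints: max service T ≥ 448 °C. Survivors: beryllium, borosilicate glass, nickel superalloy.
Putting every candidate on a common basis:
  beryllium: E = 307.0 GPa, ρ = 1840 kg/m³
  borosilicate glass: E = 63.85 GPa, ρ = 2243 kg/m³
  nickel superalloy: E = 212.8 GPa, ρ = 8460 kg/m³
  beryllium: M = 3.67×10⁻³
  borosilicate glass: M = 1.78×10⁻³
  nickel superalloy: M = 0.706×10⁻³
Beryllium has the largest M.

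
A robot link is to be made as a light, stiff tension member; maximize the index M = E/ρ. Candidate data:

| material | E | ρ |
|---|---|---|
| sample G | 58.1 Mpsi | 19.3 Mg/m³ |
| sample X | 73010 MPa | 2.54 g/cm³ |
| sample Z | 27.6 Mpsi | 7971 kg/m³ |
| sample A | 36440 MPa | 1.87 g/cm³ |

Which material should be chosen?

sample X

After converting to SI:
  sample G: E = 400.6 GPa, ρ = 19300 kg/m³
  sample X: E = 73.01 GPa, ρ = 2540 kg/m³
  sample Z: E = 190.3 GPa, ρ = 7971 kg/m³
  sample A: E = 36.44 GPa, ρ = 1870 kg/m³
  sample X: M = 28.7 MN·m/kg
  sample Z: M = 23.9 MN·m/kg
  sample G: M = 20.8 MN·m/kg
  sample A: M = 19.5 MN·m/kg
Highest index: sample X.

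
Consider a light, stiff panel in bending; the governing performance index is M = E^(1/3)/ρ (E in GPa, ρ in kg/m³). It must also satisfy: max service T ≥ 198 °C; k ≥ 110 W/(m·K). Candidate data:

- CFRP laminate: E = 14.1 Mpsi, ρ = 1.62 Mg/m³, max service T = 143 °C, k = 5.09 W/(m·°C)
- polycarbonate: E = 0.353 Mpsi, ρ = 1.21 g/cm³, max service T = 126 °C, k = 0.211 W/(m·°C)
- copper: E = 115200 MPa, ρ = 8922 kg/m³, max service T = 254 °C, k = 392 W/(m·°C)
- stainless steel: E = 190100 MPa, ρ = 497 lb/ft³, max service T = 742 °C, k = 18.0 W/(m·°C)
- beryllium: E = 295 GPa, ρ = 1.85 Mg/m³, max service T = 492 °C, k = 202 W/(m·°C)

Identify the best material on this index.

beryllium

Screen on constraints: max service T ≥ 198 °C; k ≥ 110 W/(m·K). Survivors: copper, beryllium.
After converting to SI:
  copper: E = 115.2 GPa, ρ = 8922 kg/m³
  beryllium: E = 295.0 GPa, ρ = 1850 kg/m³
  beryllium: M = 3.60×10⁻³
  copper: M = 0.545×10⁻³
Highest index: beryllium.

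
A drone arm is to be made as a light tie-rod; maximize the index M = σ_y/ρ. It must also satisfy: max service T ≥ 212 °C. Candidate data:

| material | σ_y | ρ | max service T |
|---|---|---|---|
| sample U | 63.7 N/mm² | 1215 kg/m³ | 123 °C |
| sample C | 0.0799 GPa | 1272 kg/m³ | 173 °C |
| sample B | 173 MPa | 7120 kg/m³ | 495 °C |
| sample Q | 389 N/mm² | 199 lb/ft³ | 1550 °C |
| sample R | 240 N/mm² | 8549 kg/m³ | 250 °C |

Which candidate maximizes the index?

Screen on constraints: max service T ≥ 212 °C. Survivors: sample B, sample Q, sample R.
In SI units:
  sample B: σ_y = 173.0 MPa, ρ = 7120 kg/m³
  sample Q: σ_y = 389.0 MPa, ρ = 3188 kg/m³
  sample R: σ_y = 240.0 MPa, ρ = 8549 kg/m³
  sample Q: M = 122 kN·m/kg
  sample R: M = 28.1 kN·m/kg
  sample B: M = 24.3 kN·m/kg
The maximum is for sample Q.

sample Q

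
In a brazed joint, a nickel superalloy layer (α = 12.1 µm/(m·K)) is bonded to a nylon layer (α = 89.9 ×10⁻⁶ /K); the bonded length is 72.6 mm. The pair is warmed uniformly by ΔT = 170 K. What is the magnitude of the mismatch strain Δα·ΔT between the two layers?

0.0132

Δα = |12.1 − 89.9|×10⁻⁶/K = 77.8×10⁻⁶/K.
Mismatch strain = Δα·ΔT = 77.8×10⁻⁶ × 170.0 = 0.0132.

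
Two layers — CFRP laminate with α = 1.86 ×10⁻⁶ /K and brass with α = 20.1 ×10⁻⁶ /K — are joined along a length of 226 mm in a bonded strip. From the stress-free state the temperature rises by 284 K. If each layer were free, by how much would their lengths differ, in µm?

Δα = |1.86 − 20.1|×10⁻⁶/K = 18.2×10⁻⁶/K.
ΔL_mismatch = Δα·L·ΔT = 18.2×10⁻⁶ × 226.0 mm × 284.0 K = 1170 µm.

1170 µm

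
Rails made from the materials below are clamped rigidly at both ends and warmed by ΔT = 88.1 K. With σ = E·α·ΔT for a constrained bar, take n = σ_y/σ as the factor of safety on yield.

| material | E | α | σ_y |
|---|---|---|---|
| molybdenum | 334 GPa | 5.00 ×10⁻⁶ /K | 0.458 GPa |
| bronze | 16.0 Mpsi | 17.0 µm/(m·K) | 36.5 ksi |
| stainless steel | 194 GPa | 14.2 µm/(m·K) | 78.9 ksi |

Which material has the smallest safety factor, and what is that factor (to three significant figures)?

With everything in SI (GPa, ×10⁻⁶/K, MPa):
  molybdenum: E = 334.0, α = 5.00, σ_y = 458.0 → σ = 147 MPa, n = 3.11
  bronze: E = 110.3, α = 17.0, σ_y = 251.7 → σ = 165 MPa, n = 1.52
  stainless steel: E = 194.0, α = 14.2, σ_y = 544.0 → σ = 243 MPa, n = 2.24
Bronze has the lowest safety factor, n = 1.52.

bronze, n = 1.52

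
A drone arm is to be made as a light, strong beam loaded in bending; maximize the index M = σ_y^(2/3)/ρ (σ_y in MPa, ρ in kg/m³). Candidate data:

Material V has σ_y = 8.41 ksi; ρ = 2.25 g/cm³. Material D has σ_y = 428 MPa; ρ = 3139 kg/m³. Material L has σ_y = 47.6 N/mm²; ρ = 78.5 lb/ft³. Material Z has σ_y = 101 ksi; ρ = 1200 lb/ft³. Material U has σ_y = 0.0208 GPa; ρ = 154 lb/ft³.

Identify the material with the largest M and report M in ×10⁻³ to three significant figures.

material D, M = 18.1×10⁻³

Convert each candidate to consistent units, then evaluate M:
  material V: σ_y = 57.98 MPa, ρ = 2250 kg/m³
  material D: σ_y = 428.0 MPa, ρ = 3139 kg/m³
  material L: σ_y = 47.60 MPa, ρ = 1257 kg/m³
  material Z: σ_y = 696.4 MPa, ρ = 19220 kg/m³
  material U: σ_y = 20.80 MPa, ρ = 2467 kg/m³
  material D: M = 18.1×10⁻³
  material L: M = 10.4×10⁻³
  material V: M = 6.66×10⁻³
  material Z: M = 4.09×10⁻³
  material U: M = 3.07×10⁻³
Highest index: material D.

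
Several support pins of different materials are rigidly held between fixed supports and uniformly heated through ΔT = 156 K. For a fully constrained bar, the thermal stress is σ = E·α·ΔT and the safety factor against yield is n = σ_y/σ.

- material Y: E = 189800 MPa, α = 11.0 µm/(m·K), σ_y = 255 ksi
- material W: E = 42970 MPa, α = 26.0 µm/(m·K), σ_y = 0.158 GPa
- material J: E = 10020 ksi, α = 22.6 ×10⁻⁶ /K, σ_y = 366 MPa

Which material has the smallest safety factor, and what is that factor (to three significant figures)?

material W, n = 0.907

With everything in SI (GPa, ×10⁻⁶/K, MPa):
  material Y: E = 189.8, α = 11.0, σ_y = 1758 → σ = 326 MPa, n = 5.40
  material W: E = 42.97, α = 26.0, σ_y = 158.0 → σ = 174 MPa, n = 0.907
  material J: E = 69.09, α = 22.6, σ_y = 366.0 → σ = 244 MPa, n = 1.50
The minimum is material W at n = 0.907.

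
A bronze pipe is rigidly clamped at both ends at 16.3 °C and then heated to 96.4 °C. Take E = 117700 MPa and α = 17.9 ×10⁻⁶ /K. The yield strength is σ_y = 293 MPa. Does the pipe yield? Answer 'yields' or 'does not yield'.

does not yield

E = 117700 MPa = 117.7 GPa.
ΔT = 80.10 K. Constrained thermal stress σ = E·α·ΔT = 117.7×10³ MPa × 17.9×10⁻⁶ × 80.10 = 169 MPa (compressive).
Compare to σ_y = 293 MPa: σ < σ_y, so it does not yield.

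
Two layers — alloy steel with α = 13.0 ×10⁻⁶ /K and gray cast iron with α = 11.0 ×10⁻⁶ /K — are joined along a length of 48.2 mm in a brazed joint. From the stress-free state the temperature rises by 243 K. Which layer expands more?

alloy steel

α(alloy steel) = 13.0×10⁻⁶/K vs α(gray cast iron) = 11.0×10⁻⁶/K.
Higher α expands more for the same ΔT: alloy steel.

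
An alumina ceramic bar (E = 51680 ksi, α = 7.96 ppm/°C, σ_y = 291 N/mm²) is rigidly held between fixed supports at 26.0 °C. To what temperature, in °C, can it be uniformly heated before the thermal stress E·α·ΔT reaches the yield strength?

129 °C

E = 51680 ksi = 356.3 GPa.
σ_y = 291 N/mm² = 291.0 MPa.
E·α·ΔT = 291.0 MPa ⇒ ΔT = 291.0 / (356.3×10³ × 7.96×10⁻⁶) = 102.6 K.
T = 26.0 + 102.6 = 128.6 °C.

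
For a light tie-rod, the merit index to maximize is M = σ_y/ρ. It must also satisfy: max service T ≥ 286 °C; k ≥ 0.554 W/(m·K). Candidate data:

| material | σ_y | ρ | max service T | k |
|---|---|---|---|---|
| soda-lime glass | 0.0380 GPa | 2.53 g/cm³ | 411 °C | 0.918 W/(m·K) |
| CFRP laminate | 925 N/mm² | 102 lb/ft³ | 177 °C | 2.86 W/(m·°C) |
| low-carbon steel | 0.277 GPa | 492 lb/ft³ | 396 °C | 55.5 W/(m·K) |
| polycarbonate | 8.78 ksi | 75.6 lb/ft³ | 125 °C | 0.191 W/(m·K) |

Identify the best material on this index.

Screen on constraints: max service T ≥ 286 °C; k ≥ 0.554 W/(m·K). Survivors: soda-lime glass, low-carbon steel.
Putting every candidate on a common basis:
  soda-lime glass: σ_y = 38.00 MPa, ρ = 2530 kg/m³
  low-carbon steel: σ_y = 277.0 MPa, ρ = 7881 kg/m³
  low-carbon steel: M = 35.1 kN·m/kg
  soda-lime glass: M = 15.0 kN·m/kg
Low-carbon steel ranks first.

low-carbon steel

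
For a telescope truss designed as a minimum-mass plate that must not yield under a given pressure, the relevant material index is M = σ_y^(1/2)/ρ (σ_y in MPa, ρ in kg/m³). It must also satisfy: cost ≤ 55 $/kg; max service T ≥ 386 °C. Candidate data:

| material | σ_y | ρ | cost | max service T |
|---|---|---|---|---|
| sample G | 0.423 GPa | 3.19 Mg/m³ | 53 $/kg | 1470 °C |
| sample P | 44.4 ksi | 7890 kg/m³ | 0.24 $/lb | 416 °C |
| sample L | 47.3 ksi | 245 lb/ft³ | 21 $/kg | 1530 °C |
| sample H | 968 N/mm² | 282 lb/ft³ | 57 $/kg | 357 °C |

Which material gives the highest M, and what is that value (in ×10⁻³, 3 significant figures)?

Screen on constraints: cost ≤ 55 $/kg; max service T ≥ 386 °C. Survivors: sample G, sample P, sample L.
Putting every candidate on a common basis:
  sample G: σ_y = 423.0 MPa, ρ = 3190 kg/m³
  sample P: σ_y = 306.1 MPa, ρ = 7890 kg/m³
  sample L: σ_y = 326.1 MPa, ρ = 3925 kg/m³
  sample G: M = 6.45×10⁻³
  sample L: M = 4.60×10⁻³
  sample P: M = 2.22×10⁻³
Highest index: sample G.

sample G, M = 6.45×10⁻³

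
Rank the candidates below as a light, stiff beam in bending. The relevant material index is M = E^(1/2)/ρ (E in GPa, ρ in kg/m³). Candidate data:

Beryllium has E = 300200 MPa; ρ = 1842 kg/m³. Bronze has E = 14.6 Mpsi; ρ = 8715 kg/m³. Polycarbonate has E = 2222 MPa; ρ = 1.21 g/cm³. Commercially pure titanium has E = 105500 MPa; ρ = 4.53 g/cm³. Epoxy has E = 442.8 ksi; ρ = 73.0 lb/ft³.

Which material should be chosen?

Convert each candidate to consistent units, then evaluate M:
  beryllium: E = 300.2 GPa, ρ = 1842 kg/m³
  bronze: E = 100.7 GPa, ρ = 8715 kg/m³
  polycarbonate: E = 2.222 GPa, ρ = 1210 kg/m³
  commercially pure titanium: E = 105.5 GPa, ρ = 4530 kg/m³
  epoxy: E = 3.053 GPa, ρ = 1169 kg/m³
  beryllium: M = 9.41×10⁻³
  commercially pure titanium: M = 2.27×10⁻³
  epoxy: M = 1.49×10⁻³
  polycarbonate: M = 1.23×10⁻³
  bronze: M = 1.15×10⁻³
The maximum is for beryllium.

beryllium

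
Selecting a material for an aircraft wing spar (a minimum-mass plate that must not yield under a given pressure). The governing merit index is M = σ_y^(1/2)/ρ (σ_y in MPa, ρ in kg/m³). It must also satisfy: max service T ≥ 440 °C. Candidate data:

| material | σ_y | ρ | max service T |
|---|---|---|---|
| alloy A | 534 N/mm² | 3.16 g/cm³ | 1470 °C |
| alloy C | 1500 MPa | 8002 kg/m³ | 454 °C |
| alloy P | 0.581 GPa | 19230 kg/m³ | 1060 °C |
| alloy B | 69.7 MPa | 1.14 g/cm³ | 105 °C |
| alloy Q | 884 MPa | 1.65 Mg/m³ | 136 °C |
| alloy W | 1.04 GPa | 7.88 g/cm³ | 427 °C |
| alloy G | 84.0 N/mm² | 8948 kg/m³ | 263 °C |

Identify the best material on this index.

alloy A

Screen on constraints: max service T ≥ 440 °C. Survivors: alloy A, alloy C, alloy P.
In SI units:
  alloy A: σ_y = 534.0 MPa, ρ = 3160 kg/m³
  alloy C: σ_y = 1500 MPa, ρ = 8002 kg/m³
  alloy P: σ_y = 581.0 MPa, ρ = 19230 kg/m³
  alloy A: M = 7.31×10⁻³
  alloy C: M = 4.84×10⁻³
  alloy P: M = 1.25×10⁻³
Alloy A ranks first.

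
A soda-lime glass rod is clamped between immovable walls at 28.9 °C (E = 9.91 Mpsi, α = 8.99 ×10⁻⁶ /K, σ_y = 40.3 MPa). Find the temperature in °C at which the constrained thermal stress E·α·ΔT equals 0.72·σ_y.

76.1 °C

E = 9.91 Mpsi = 68.33 GPa.
E·α·ΔT = 29.02 MPa ⇒ ΔT = 29.02 / (68.33×10³ × 8.99×10⁻⁶) = 47.24 K.
T = 28.9 + 47.24 = 76.14 °C.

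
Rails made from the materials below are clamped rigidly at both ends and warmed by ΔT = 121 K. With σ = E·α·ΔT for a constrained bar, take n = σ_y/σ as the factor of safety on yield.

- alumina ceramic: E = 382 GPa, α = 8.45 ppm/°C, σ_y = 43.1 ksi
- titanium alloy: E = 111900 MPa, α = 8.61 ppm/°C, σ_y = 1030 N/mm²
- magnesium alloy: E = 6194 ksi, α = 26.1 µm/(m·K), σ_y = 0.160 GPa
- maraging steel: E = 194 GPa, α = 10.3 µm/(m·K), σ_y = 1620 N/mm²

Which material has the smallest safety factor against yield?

alumina ceramic

In consistent units (E in GPa, α in ×10⁻⁶/K, σ_y in MPa):
  alumina ceramic: E = 382.0, α = 8.45, σ_y = 297.2 → σ = 391 MPa, n = 0.761
  titanium alloy: E = 111.9, α = 8.61, σ_y = 1030 → σ = 117 MPa, n = 8.84
  magnesium alloy: E = 42.71, α = 26.1, σ_y = 160.0 → σ = 135 MPa, n = 1.19
  maraging steel: E = 194.0, α = 10.3, σ_y = 1620 → σ = 242 MPa, n = 6.70
The minimum is alumina ceramic at n = 0.761.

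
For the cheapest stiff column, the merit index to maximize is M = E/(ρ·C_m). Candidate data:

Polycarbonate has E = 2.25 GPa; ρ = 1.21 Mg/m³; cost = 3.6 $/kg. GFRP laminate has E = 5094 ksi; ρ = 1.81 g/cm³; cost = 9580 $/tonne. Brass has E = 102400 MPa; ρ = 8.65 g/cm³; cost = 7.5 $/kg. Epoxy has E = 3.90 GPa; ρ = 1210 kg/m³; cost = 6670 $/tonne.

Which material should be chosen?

GFRP laminate

Normalizing units and computing the index:
  polycarbonate: E = 2.250 GPa, ρ = 1210 kg/m³, cost = 3.600 $/kg
  GFRP laminate: E = 35.12 GPa, ρ = 1810 kg/m³, cost = 9.580 $/kg
  brass: E = 102.4 GPa, ρ = 8650 kg/m³, cost = 7.500 $/kg
  epoxy: E = 3.900 GPa, ρ = 1210 kg/m³, cost = 6.670 $/kg
  GFRP laminate: M = 2.03 MN·m per $
  brass: M = 1.58 MN·m per $
  polycarbonate: M = 0.517 MN·m per $
  epoxy: M = 0.483 MN·m per $
GFRP laminate ranks first.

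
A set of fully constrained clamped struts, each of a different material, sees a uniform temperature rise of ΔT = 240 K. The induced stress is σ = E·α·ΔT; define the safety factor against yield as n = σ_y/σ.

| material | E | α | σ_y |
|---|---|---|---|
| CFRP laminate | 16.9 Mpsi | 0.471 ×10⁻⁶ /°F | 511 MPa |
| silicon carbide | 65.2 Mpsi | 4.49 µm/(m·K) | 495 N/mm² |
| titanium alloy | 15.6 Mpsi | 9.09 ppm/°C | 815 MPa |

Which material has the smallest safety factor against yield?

Converting E to GPa, α to ×10⁻⁶/K, σ_y to MPa, then σ and n for each:
  CFRP laminate: E = 116.5, α = 0.848, σ_y = 511.0 → σ = 23.7 MPa, n = 21.6
  silicon carbide: E = 449.5, α = 4.49, σ_y = 495.0 → σ = 484 MPa, n = 1.02
  titanium alloy: E = 107.6, α = 9.09, σ_y = 815.0 → σ = 235 MPa, n = 3.47
Silicon carbide has the lowest safety factor, n = 1.02.

silicon carbide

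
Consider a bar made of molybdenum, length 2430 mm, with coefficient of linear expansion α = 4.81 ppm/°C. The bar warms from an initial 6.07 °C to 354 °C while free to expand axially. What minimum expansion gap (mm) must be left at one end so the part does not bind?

4.07 mm

ΔT = 354 − 6.07 = 347.9 K.
ΔL = α·L₀·ΔT = 4.81×10⁻⁶ × 2430 mm × 347.9 K = 4.07 mm.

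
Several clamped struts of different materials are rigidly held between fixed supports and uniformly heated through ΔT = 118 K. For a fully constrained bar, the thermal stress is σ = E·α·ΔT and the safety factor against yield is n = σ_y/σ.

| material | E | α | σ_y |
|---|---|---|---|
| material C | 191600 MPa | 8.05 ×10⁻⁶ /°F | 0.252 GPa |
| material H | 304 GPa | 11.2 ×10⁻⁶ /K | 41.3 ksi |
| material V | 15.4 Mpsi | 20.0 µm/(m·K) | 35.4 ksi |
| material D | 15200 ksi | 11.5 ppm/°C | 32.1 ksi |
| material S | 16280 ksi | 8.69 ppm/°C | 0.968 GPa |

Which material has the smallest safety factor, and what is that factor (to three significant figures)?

Converting E to GPa, α to ×10⁻⁶/K, σ_y to MPa, then σ and n for each:
  material C: E = 191.6, α = 14.5, σ_y = 252.0 → σ = 328 MPa, n = 0.769
  material H: E = 304.0, α = 11.2, σ_y = 284.8 → σ = 402 MPa, n = 0.709
  material V: E = 106.2, α = 20.0, σ_y = 244.1 → σ = 251 MPa, n = 0.974
  material D: E = 104.8, α = 11.5, σ_y = 221.3 → σ = 142 MPa, n = 1.56
  material S: E = 112.2, α = 8.69, σ_y = 968.0 → σ = 115 MPa, n = 8.41
The minimum is material H at n = 0.709.

material H, n = 0.709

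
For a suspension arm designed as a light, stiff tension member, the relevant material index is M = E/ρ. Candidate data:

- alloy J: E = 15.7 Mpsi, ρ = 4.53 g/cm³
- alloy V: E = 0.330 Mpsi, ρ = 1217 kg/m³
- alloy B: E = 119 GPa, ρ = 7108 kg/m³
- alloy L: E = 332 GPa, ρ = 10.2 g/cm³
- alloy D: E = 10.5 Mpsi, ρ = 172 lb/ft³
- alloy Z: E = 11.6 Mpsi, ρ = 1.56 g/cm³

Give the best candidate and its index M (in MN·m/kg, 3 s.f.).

Convert each candidate to consistent units, then evaluate M:
  alloy J: E = 108.2 GPa, ρ = 4530 kg/m³
  alloy V: E = 2.275 GPa, ρ = 1217 kg/m³
  alloy B: E = 119.0 GPa, ρ = 7108 kg/m³
  alloy L: E = 332.0 GPa, ρ = 10200 kg/m³
  alloy D: E = 72.39 GPa, ρ = 2755 kg/m³
  alloy Z: E = 79.98 GPa, ρ = 1560 kg/m³
  alloy Z: M = 51.3 MN·m/kg
  alloy L: M = 32.5 MN·m/kg
  alloy D: M = 26.3 MN·m/kg
  alloy J: M = 23.9 MN·m/kg
  alloy B: M = 16.7 MN·m/kg
  alloy V: M = 1.87 MN·m/kg
The maximum is for alloy Z.

alloy Z, M = 51.3 MN·m/kg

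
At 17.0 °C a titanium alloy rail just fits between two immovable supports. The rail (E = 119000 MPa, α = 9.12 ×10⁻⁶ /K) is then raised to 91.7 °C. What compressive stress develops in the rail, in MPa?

E = 119000 MPa = 119.0 GPa.
ΔT = 74.70 K. Constrained thermal stress σ = E·α·ΔT = 119.0×10³ MPa × 9.12×10⁻⁶ × 74.70 = 81.1 MPa (compressive).

81.1 MPa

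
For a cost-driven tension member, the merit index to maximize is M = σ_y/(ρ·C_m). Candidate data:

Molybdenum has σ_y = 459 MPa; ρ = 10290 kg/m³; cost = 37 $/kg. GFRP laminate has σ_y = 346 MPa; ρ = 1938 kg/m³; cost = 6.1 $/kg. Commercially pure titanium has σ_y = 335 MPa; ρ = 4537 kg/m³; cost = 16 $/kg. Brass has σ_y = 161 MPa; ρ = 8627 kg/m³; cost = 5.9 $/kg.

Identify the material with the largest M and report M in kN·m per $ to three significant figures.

GFRP laminate, M = 29.3 kN·m per $

Computing M directly (units already consistent):
  GFRP laminate: M = 29.3 kN·m per $
  commercially pure titanium: M = 4.61 kN·m per $
  brass: M = 3.16 kN·m per $
  molybdenum: M = 1.21 kN·m per $
The maximum is for GFRP laminate.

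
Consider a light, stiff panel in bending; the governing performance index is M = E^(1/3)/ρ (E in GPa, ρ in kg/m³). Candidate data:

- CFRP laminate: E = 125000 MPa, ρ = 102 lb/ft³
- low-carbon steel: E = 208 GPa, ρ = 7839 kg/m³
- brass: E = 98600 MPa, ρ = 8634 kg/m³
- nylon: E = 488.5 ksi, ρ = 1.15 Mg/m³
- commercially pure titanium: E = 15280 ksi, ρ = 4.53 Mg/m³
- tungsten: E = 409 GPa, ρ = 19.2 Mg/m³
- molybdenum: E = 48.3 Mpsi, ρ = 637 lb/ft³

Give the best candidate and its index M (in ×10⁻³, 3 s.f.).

Convert each candidate to consistent units, then evaluate M:
  CFRP laminate: E = 125.0 GPa, ρ = 1634 kg/m³
  low-carbon steel: E = 208.0 GPa, ρ = 7839 kg/m³
  brass: E = 98.60 GPa, ρ = 8634 kg/m³
  nylon: E = 3.368 GPa, ρ = 1150 kg/m³
  commercially pure titanium: E = 105.4 GPa, ρ = 4530 kg/m³
  tungsten: E = 409.0 GPa, ρ = 19200 kg/m³
  molybdenum: E = 333.0 GPa, ρ = 10200 kg/m³
  CFRP laminate: M = 3.06×10⁻³
  nylon: M = 1.30×10⁻³
  commercially pure titanium: M = 1.04×10⁻³
  low-carbon steel: M = 0.756×10⁻³
  molybdenum: M = 0.679×10⁻³
  brass: M = 0.535×10⁻³
  tungsten: M = 0.387×10⁻³
The maximum is for CFRP laminate.

CFRP laminate, M = 3.06×10⁻³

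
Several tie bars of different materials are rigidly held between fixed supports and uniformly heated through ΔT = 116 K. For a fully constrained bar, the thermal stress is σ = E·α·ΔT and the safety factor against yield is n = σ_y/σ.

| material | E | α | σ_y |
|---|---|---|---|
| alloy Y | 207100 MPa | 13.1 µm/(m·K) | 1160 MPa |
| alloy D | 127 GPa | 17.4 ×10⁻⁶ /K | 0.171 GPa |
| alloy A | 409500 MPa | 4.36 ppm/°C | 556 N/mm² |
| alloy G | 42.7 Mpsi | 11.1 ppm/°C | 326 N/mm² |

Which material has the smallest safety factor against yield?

alloy D

With everything in SI (GPa, ×10⁻⁶/K, MPa):
  alloy Y: E = 207.1, α = 13.1, σ_y = 1160 → σ = 315 MPa, n = 3.69
  alloy D: E = 127.0, α = 17.4, σ_y = 171.0 → σ = 256 MPa, n = 0.667
  alloy A: E = 409.5, α = 4.36, σ_y = 556.0 → σ = 207 MPa, n = 2.68
  alloy G: E = 294.4, α = 11.1, σ_y = 326.0 → σ = 379 MPa, n = 0.860
Smallest n: alloy D with n = 0.667.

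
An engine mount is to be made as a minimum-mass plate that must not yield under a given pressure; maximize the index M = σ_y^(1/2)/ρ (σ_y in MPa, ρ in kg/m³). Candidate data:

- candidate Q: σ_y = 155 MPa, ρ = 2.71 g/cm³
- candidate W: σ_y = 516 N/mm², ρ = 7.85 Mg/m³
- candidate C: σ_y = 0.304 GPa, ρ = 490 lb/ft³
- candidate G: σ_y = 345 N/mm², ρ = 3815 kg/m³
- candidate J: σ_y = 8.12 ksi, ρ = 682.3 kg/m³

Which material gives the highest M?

After converting to SI:
  candidate Q: σ_y = 155.0 MPa, ρ = 2710 kg/m³
  candidate W: σ_y = 516.0 MPa, ρ = 7850 kg/m³
  candidate C: σ_y = 304.0 MPa, ρ = 7849 kg/m³
  candidate G: σ_y = 345.0 MPa, ρ = 3815 kg/m³
  candidate J: σ_y = 55.99 MPa, ρ = 682.3 kg/m³
  candidate J: M = 11.0×10⁻³
  candidate G: M = 4.87×10⁻³
  candidate Q: M = 4.59×10⁻³
  candidate W: M = 2.89×10⁻³
  candidate C: M = 2.22×10⁻³
The maximum is for candidate J.

candidate J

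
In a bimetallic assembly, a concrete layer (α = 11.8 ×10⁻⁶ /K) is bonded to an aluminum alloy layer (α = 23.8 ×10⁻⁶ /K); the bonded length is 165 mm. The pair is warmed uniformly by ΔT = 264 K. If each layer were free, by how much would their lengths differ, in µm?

523 µm

Δα = |11.8 − 23.8|×10⁻⁶/K = 12.0×10⁻⁶/K.
ΔL_mismatch = Δα·L·ΔT = 12.0×10⁻⁶ × 165.0 mm × 264.0 K = 523 µm.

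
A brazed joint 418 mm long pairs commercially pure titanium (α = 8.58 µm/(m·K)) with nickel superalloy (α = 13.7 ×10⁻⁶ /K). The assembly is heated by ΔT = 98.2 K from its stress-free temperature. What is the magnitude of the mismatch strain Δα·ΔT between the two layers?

Δα = |8.58 − 13.7|×10⁻⁶/K = 5.12×10⁻⁶/K.
Mismatch strain = Δα·ΔT = 5.12×10⁻⁶ × 98.2 = 5.03×10⁻⁴.

5.03×10⁻⁴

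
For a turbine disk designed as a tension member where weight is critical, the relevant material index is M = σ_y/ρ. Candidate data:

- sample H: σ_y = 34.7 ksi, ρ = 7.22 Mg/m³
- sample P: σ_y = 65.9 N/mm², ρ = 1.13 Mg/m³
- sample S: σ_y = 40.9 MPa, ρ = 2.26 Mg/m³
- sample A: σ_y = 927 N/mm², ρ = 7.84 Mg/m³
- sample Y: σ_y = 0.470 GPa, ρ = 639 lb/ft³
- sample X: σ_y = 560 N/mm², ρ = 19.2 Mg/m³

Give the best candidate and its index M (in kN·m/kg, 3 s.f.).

sample A, M = 118 kN·m/kg

Convert each candidate to consistent units, then evaluate M:
  sample H: σ_y = 239.2 MPa, ρ = 7220 kg/m³
  sample P: σ_y = 65.90 MPa, ρ = 1130 kg/m³
  sample S: σ_y = 40.90 MPa, ρ = 2260 kg/m³
  sample A: σ_y = 927.0 MPa, ρ = 7840 kg/m³
  sample Y: σ_y = 470.0 MPa, ρ = 10240 kg/m³
  sample X: σ_y = 560.0 MPa, ρ = 19200 kg/m³
  sample A: M = 118 kN·m/kg
  sample P: M = 58.3 kN·m/kg
  sample Y: M = 45.9 kN·m/kg
  sample H: M = 33.1 kN·m/kg
  sample X: M = 29.2 kN·m/kg
  sample S: M = 18.1 kN·m/kg
Sample A has the largest M.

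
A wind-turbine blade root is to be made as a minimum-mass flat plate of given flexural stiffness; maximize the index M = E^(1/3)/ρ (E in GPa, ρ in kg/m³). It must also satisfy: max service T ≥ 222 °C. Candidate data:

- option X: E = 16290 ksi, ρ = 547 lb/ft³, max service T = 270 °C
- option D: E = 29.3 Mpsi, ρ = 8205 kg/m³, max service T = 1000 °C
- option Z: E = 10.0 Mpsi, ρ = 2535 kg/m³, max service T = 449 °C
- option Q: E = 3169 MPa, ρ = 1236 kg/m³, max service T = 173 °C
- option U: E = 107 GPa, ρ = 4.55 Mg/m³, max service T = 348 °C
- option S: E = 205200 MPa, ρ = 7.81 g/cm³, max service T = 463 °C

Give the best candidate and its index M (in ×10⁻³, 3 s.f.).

Screen on constraints: max service T ≥ 222 °C. Survivors: option X, option D, option Z, option U, option S.
Convert each candidate to consistent units, then evaluate M:
  option X: E = 112.3 GPa, ρ = 8762 kg/m³
  option D: E = 202.0 GPa, ρ = 8205 kg/m³
  option Z: E = 68.95 GPa, ρ = 2535 kg/m³
  option U: E = 107.0 GPa, ρ = 4550 kg/m³
  option S: E = 205.2 GPa, ρ = 7810 kg/m³
  option Z: M = 1.62×10⁻³
  option U: M = 1.04×10⁻³
  option S: M = 0.755×10⁻³
  option D: M = 0.715×10⁻³
  option X: M = 0.551×10⁻³
Option Z ranks first.

option Z, M = 1.62×10⁻³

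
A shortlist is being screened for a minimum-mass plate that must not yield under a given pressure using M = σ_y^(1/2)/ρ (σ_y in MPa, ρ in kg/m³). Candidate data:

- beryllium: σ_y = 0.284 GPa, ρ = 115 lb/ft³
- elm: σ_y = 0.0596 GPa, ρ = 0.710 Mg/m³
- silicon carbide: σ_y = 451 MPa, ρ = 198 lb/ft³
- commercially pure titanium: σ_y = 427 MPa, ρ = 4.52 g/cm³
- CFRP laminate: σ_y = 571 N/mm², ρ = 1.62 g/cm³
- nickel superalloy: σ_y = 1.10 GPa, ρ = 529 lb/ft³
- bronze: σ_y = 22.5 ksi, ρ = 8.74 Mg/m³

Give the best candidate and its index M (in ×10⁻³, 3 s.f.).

In SI units:
  beryllium: σ_y = 284.0 MPa, ρ = 1842 kg/m³
  elm: σ_y = 59.60 MPa, ρ = 710.0 kg/m³
  silicon carbide: σ_y = 451.0 MPa, ρ = 3172 kg/m³
  commercially pure titanium: σ_y = 427.0 MPa, ρ = 4520 kg/m³
  CFRP laminate: σ_y = 571.0 MPa, ρ = 1620 kg/m³
  nickel superalloy: σ_y = 1100 MPa, ρ = 8474 kg/m³
  bronze: σ_y = 155.1 MPa, ρ = 8740 kg/m³
  CFRP laminate: M = 14.8×10⁻³
  elm: M = 10.9×10⁻³
  beryllium: M = 9.15×10⁻³
  silicon carbide: M = 6.70×10⁻³
  commercially pure titanium: M = 4.57×10⁻³
  nickel superalloy: M = 3.91×10⁻³
  bronze: M = 1.43×10⁻³
Highest index: CFRP laminate.

CFRP laminate, M = 14.8×10⁻³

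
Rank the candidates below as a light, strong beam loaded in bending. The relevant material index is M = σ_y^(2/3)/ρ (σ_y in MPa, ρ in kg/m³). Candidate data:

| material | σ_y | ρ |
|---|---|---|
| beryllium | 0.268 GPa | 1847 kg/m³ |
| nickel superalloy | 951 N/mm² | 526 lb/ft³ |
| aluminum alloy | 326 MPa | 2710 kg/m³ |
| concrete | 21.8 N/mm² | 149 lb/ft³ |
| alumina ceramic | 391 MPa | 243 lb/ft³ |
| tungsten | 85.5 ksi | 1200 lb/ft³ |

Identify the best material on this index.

beryllium

After converting to SI:
  beryllium: σ_y = 268.0 MPa, ρ = 1847 kg/m³
  nickel superalloy: σ_y = 951.0 MPa, ρ = 8426 kg/m³
  aluminum alloy: σ_y = 326.0 MPa, ρ = 2710 kg/m³
  concrete: σ_y = 21.80 MPa, ρ = 2387 kg/m³
  alumina ceramic: σ_y = 391.0 MPa, ρ = 3892 kg/m³
  tungsten: σ_y = 589.5 MPa, ρ = 19220 kg/m³
  beryllium: M = 22.5×10⁻³
  aluminum alloy: M = 17.5×10⁻³
  alumina ceramic: M = 13.7×10⁻³
  nickel superalloy: M = 11.5×10⁻³
  tungsten: M = 3.66×10⁻³
  concrete: M = 3.27×10⁻³
Highest index: beryllium.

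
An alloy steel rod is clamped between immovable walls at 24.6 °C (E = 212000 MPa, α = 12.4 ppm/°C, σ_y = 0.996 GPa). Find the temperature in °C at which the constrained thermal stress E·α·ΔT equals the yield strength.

E = 212000 MPa = 212.0 GPa.
σ_y = 0.996 GPa = 996.0 MPa.
E·α·ΔT = 996.0 MPa ⇒ ΔT = 996.0 / (212.0×10³ × 12.4×10⁻⁶) = 378.9 K.
T = 24.6 + 378.9 = 403.5 °C.

403 °C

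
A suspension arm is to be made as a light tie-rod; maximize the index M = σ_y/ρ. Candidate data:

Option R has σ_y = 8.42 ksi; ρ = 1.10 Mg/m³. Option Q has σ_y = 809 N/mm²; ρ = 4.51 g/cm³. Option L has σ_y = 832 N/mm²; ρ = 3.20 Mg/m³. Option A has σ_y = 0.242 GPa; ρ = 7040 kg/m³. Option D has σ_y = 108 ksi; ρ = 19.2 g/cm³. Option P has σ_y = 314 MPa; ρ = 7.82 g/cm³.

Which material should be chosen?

Putting every candidate on a common basis:
  option R: σ_y = 58.05 MPa, ρ = 1100 kg/m³
  option Q: σ_y = 809.0 MPa, ρ = 4510 kg/m³
  option L: σ_y = 832.0 MPa, ρ = 3200 kg/m³
  option A: σ_y = 242.0 MPa, ρ = 7040 kg/m³
  option D: σ_y = 744.6 MPa, ρ = 19200 kg/m³
  option P: σ_y = 314.0 MPa, ρ = 7820 kg/m³
  option L: M = 260 kN·m/kg
  option Q: M = 179 kN·m/kg
  option R: M = 52.8 kN·m/kg
  option P: M = 40.2 kN·m/kg
  option D: M = 38.8 kN·m/kg
  option A: M = 34.4 kN·m/kg
The maximum is for option L.

option L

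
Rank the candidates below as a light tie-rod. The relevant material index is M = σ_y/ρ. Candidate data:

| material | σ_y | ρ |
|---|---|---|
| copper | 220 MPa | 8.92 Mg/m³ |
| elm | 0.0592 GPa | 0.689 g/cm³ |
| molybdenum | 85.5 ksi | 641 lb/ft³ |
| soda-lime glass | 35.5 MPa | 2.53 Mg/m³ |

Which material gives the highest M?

Putting every candidate on a common basis:
  copper: σ_y = 220.0 MPa, ρ = 8920 kg/m³
  elm: σ_y = 59.20 MPa, ρ = 689.0 kg/m³
  molybdenum: σ_y = 589.5 MPa, ρ = 10270 kg/m³
  soda-lime glass: σ_y = 35.50 MPa, ρ = 2530 kg/m³
  elm: M = 85.9 kN·m/kg
  molybdenum: M = 57.4 kN·m/kg
  copper: M = 24.7 kN·m/kg
  soda-lime glass: M = 14.0 kN·m/kg
Highest index: elm.

elm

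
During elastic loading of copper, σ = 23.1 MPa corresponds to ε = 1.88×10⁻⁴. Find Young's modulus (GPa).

123 GPa

E = σ/ε = 23.1 MPa / 1.88×10⁻⁴ = 122900 MPa = 123 GPa.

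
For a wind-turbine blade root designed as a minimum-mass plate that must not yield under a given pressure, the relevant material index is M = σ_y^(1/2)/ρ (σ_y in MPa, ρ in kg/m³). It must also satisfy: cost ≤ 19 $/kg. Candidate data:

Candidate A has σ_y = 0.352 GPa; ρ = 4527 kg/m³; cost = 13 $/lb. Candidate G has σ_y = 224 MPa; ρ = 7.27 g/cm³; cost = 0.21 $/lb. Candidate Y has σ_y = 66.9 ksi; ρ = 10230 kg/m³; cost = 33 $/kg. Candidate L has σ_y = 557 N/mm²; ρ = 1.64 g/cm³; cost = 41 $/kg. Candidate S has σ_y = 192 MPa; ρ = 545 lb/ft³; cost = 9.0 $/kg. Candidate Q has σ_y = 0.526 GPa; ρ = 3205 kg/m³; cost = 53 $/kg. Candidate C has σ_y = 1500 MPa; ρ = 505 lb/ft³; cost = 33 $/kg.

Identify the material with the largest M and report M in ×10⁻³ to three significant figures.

candidate G, M = 2.06×10⁻³

Screen on constraints: cost ≤ 19 $/kg. Survivors: candidate G, candidate S.
Normalizing units and computing the index:
  candidate G: σ_y = 224.0 MPa, ρ = 7270 kg/m³
  candidate S: σ_y = 192.0 MPa, ρ = 8730 kg/m³
  candidate G: M = 2.06×10⁻³
  candidate S: M = 1.59×10⁻³
Candidate G ranks first.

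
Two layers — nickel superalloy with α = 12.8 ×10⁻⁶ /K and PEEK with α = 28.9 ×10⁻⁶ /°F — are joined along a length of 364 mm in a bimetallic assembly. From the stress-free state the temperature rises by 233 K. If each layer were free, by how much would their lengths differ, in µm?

PEEK: α = 28.9×10⁻⁶/°F × 9/5 = 52.0×10⁻⁶/K.
Δα = |12.8 − 52.0|×10⁻⁶/K = 39.2×10⁻⁶/K.
ΔL_mismatch = Δα·L·ΔT = 39.2×10⁻⁶ × 364.0 mm × 233.0 K = 3330 µm.

3330 µm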